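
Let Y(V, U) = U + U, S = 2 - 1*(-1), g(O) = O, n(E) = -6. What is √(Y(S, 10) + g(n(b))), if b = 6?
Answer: √14 ≈ 3.7417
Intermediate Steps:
S = 3 (S = 2 + 1 = 3)
Y(V, U) = 2*U
√(Y(S, 10) + g(n(b))) = √(2*10 - 6) = √(20 - 6) = √14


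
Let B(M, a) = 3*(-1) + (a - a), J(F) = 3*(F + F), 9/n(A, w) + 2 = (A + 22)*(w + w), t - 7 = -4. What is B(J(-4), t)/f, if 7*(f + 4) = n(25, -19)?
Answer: 12516/16691 ≈ 0.74987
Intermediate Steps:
t = 3 (t = 7 - 4 = 3)
n(A, w) = 9/(-2 + 2*w*(22 + A)) (n(A, w) = 9/(-2 + (A + 22)*(w + w)) = 9/(-2 + (22 + A)*(2*w)) = 9/(-2 + 2*w*(22 + A)))
J(F) = 6*F (J(F) = 3*(2*F) = 6*F)
f = -16691/4172 (f = -4 + (9/(2*(-1 + 22*(-19) + 25*(-19))))/7 = -4 + (9/(2*(-1 - 418 - 475)))/7 = -4 + ((9/2)/(-894))/7 = -4 + ((9/2)*(-1/894))/7 = -4 + (⅐)*(-3/596) = -4 - 3/4172 = -16691/4172 ≈ -4.0007)
B(M, a) = -3 (B(M, a) = -3 + 0 = -3)
B(J(-4), t)/f = -3/(-16691/4172) = -3*(-4172/16691) = 12516/16691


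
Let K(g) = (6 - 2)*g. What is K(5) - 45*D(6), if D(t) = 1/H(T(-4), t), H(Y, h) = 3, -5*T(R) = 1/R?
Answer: 5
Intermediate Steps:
T(R) = -1/(5*R)
K(g) = 4*g
D(t) = ⅓ (D(t) = 1/3 = ⅓)
K(5) - 45*D(6) = 4*5 - 45*⅓ = 20 - 15 = 5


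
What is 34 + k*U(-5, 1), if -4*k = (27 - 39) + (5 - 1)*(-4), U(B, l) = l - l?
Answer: 34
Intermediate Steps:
U(B, l) = 0
k = 7 (k = -((27 - 39) + (5 - 1)*(-4))/4 = -(-12 + 4*(-4))/4 = -(-12 - 16)/4 = -1/4*(-28) = 7)
34 + k*U(-5, 1) = 34 + 7*0 = 34 + 0 = 34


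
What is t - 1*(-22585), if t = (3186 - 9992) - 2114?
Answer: 13665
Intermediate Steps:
t = -8920 (t = -6806 - 2114 = -8920)
t - 1*(-22585) = -8920 - 1*(-22585) = -8920 + 22585 = 13665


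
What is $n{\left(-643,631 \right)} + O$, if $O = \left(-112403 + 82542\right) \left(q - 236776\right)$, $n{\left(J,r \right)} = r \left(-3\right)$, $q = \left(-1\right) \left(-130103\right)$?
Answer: $3185360560$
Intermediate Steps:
$q = 130103$
$n{\left(J,r \right)} = - 3 r$
$O = 3185362453$ ($O = \left(-112403 + 82542\right) \left(130103 - 236776\right) = \left(-29861\right) \left(-106673\right) = 3185362453$)
$n{\left(-643,631 \right)} + O = \left(-3\right) 631 + 3185362453 = -1893 + 3185362453 = 3185360560$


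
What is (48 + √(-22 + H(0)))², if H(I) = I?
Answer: (48 + I*√22)² ≈ 2282.0 + 450.28*I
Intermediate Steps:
(48 + √(-22 + H(0)))² = (48 + √(-22 + 0))² = (48 + √(-22))² = (48 + I*√22)²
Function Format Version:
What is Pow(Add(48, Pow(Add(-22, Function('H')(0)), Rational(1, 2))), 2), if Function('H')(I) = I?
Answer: Pow(Add(48, Mul(I, Pow(22, Rational(1, 2)))), 2) ≈ Add(2282.0, Mul(450.28, I))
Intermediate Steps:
Pow(Add(48, Pow(Add(-22, Function('H')(0)), Rational(1, 2))), 2) = Pow(Add(48, Pow(Add(-22, 0), Rational(1, 2))), 2) = Pow(Add(48, Pow(-22, Rational(1, 2))), 2) = Pow(Add(48, Mul(I, Pow(22, Rational(1, 2)))), 2)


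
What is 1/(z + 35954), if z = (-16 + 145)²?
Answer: 1/52595 ≈ 1.9013e-5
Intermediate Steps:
z = 16641 (z = 129² = 16641)
1/(z + 35954) = 1/(16641 + 35954) = 1/52595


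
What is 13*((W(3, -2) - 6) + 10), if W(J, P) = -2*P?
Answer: 104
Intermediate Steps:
13*((W(3, -2) - 6) + 10) = 13*((-2*(-2) - 6) + 10) = 13*((4 - 6) + 10) = 13*(-2 + 10) = 13*8 = 104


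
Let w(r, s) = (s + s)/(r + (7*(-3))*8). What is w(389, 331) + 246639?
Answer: 54507881/221 ≈ 2.4664e+5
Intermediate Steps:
w(r, s) = 2*s/(-168 + r) (w(r, s) = (2*s)/(r - 21*8) = (2*s)/(r - 168) = (2*s)/(-168 + r) = 2*s/(-168 + r))
w(389, 331) + 246639 = 2*331/(-168 + 389) + 246639 = 2*331/221 + 246639 = 2*331*(1/221) + 246639 = 662/221 + 246639 = 54507881/221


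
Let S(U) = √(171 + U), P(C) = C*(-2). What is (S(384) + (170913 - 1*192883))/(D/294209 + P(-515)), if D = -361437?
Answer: -6463771730/302673833 + 294209*√555/302673833 ≈ -21.333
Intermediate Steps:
P(C) = -2*C
(S(384) + (170913 - 1*192883))/(D/294209 + P(-515)) = (√(171 + 384) + (170913 - 1*192883))/(-361437/294209 - 2*(-515)) = (√555 + (170913 - 192883))/(-361437*1/294209 + 1030) = (√555 - 21970)/(-361437/294209 + 1030) = (-21970 + √555)/(302673833/294209) = (-21970 + √555)*(294209/302673833) = -6463771730/302673833 + 294209*√555/302673833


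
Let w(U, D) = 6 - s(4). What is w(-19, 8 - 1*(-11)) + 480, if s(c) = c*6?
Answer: 462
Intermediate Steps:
s(c) = 6*c
w(U, D) = -18 (w(U, D) = 6 - 6*4 = 6 - 1*24 = 6 - 24 = -18)
w(-19, 8 - 1*(-11)) + 480 = -18 + 480 = 462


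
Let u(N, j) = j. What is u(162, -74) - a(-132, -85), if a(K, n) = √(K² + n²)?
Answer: -231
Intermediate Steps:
u(162, -74) - a(-132, -85) = -74 - √((-132)² + (-85)²) = -74 - √(17424 + 7225) = -74 - √24649 = -74 - 1*157 = -74 - 157 = -231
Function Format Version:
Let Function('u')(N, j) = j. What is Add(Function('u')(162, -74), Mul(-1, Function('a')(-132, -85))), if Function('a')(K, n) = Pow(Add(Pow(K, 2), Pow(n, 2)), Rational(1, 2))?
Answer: -231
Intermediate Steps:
Add(Function('u')(162, -74), Mul(-1, Function('a')(-132, -85))) = Add(-74, Mul(-1, Pow(Add(Pow(-132, 2), Pow(-85, 2)), Rational(1, 2)))) = Add(-74, Mul(-1, Pow(Add(17424, 7225), Rational(1, 2)))) = Add(-74, Mul(-1, Pow(24649, Rational(1, 2)))) = Add(-74, Mul(-1, 157)) = Add(-74, -157) = -231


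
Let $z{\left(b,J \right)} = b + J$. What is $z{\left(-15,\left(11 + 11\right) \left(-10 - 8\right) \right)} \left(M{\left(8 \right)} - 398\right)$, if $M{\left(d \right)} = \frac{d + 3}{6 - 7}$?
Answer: $168099$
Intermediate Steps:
$M{\left(d \right)} = -3 - d$ ($M{\left(d \right)} = \frac{3 + d}{-1} = \left(3 + d\right) \left(-1\right) = -3 - d$)
$z{\left(b,J \right)} = J + b$
$z{\left(-15,\left(11 + 11\right) \left(-10 - 8\right) \right)} \left(M{\left(8 \right)} - 398\right) = \left(\left(11 + 11\right) \left(-10 - 8\right) - 15\right) \left(\left(-3 - 8\right) - 398\right) = \left(22 \left(-18\right) - 15\right) \left(\left(-3 - 8\right) - 398\right) = \left(-396 - 15\right) \left(-11 - 398\right) = \left(-411\right) \left(-409\right) = 168099$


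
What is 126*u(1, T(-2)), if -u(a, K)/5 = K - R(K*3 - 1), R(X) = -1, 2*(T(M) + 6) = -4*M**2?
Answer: 8190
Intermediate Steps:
T(M) = -6 - 2*M**2 (T(M) = -6 + (-4*M**2)/2 = -6 - 2*M**2)
u(a, K) = -5 - 5*K (u(a, K) = -5*(K - 1*(-1)) = -5*(K + 1) = -5*(1 + K) = -5 - 5*K)
126*u(1, T(-2)) = 126*(-5 - 5*(-6 - 2*(-2)**2)) = 126*(-5 - 5*(-6 - 2*4)) = 126*(-5 - 5*(-6 - 8)) = 126*(-5 - 5*(-14)) = 126*(-5 + 70) = 126*65 = 8190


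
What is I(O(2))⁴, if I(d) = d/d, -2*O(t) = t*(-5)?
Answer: 1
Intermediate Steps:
O(t) = 5*t/2 (O(t) = -t*(-5)/2 = -(-5)*t/2 = 5*t/2)
I(d) = 1
I(O(2))⁴ = 1⁴ = 1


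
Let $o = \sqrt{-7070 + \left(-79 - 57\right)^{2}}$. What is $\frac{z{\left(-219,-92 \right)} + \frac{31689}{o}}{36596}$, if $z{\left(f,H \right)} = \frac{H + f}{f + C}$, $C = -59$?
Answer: $\frac{311}{10173688} + \frac{4527 \sqrt{11426}}{59735128} \approx 0.0081314$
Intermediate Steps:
$o = \sqrt{11426}$ ($o = \sqrt{-7070 + \left(-136\right)^{2}} = \sqrt{-7070 + 18496} = \sqrt{11426} \approx 106.89$)
$z{\left(f,H \right)} = \frac{H + f}{-59 + f}$ ($z{\left(f,H \right)} = \frac{H + f}{f - 59} = \frac{H + f}{-59 + f}$)
$\frac{z{\left(-219,-92 \right)} + \frac{31689}{o}}{36596} = \frac{\frac{-92 - 219}{-59 - 219} + \frac{31689}{\sqrt{11426}}}{36596} = \left(\frac{1}{-278} \left(-311\right) + 31689 \frac{\sqrt{11426}}{11426}\right) \frac{1}{36596} = \left(\left(- \frac{1}{278}\right) \left(-311\right) + \frac{31689 \sqrt{11426}}{11426}\right) \frac{1}{36596} = \left(\frac{311}{278} + \frac{31689 \sqrt{11426}}{11426}\right) \frac{1}{36596} = \frac{311}{10173688} + \frac{4527 \sqrt{11426}}{59735128}$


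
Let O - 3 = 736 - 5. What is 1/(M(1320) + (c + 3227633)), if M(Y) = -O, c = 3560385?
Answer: 1/6787284 ≈ 1.4733e-7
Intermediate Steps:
O = 734 (O = 3 + (736 - 5) = 3 + 731 = 734)
M(Y) = -734 (M(Y) = -1*734 = -734)
1/(M(1320) + (c + 3227633)) = 1/(-734 + (3560385 + 3227633)) = 1/(-734 + 6788018) = 1/6787284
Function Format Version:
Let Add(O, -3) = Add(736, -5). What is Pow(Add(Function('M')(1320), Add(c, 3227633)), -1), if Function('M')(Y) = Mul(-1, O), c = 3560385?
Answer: Rational(1, 6787284) ≈ 1.4733e-7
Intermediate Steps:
O = 734 (O = Add(3, Add(736, -5)) = Add(3, 731) = 734)
Function('M')(Y) = -734 (Function('M')(Y) = Mul(-1, 734) = -734)
Pow(Add(Function('M')(1320), Add(c, 3227633)), -1) = Pow(Add(-734, Add(3560385, 3227633)), -1) = Pow(Add(-734, 6788018), -1) = Pow(6787284, -1) = Rational(1, 6787284)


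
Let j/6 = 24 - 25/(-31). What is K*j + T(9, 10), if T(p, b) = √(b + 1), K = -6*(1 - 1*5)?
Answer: 110736/31 + √11 ≈ 3575.4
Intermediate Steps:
K = 24 (K = -6*(1 - 5) = -6*(-4) = 24)
T(p, b) = √(1 + b)
j = 4614/31 (j = 6*(24 - 25/(-31)) = 6*(24 - 25*(-1)/31) = 6*(24 - 1*(-25/31)) = 6*(24 + 25/31) = 6*(769/31) = 4614/31 ≈ 148.84)
K*j + T(9, 10) = 24*(4614/31) + √(1 + 10) = 110736/31 + √11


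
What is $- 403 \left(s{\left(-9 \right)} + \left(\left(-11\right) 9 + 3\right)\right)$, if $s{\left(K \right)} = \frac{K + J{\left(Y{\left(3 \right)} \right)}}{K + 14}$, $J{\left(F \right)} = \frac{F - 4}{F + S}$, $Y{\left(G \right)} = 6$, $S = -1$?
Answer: $\frac{984529}{25} \approx 39381.0$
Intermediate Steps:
$J{\left(F \right)} = \frac{-4 + F}{-1 + F}$ ($J{\left(F \right)} = \frac{F - 4}{F - 1} = \frac{-4 + F}{-1 + F}$)
$s{\left(K \right)} = \frac{\frac{2}{5} + K}{14 + K}$ ($s{\left(K \right)} = \frac{K + \frac{-4 + 6}{-1 + 6}}{K + 14} = \frac{K + \frac{1}{5} \cdot 2}{14 + K} = \frac{K + \frac{2}{5}}{14 + K} = \frac{\frac{2}{5} + K}{14 + K}$)
$- 403 \left(s{\left(-9 \right)} + \left(\left(-11\right) 9 + 3\right)\right) = - 403 \left(\frac{\frac{2}{5} - 9}{14 - 9} + \left(\left(-11\right) 9 + 3\right)\right) = - 403 \left(\frac{1}{5} \left(- \frac{43}{5}\right) + \left(-99 + 3\right)\right) = - 403 \left(\frac{1}{5} \left(- \frac{43}{5}\right) - 96\right) = - 403 \left(- \frac{43}{25} - 96\right) = \left(-403\right) \left(- \frac{2443}{25}\right) = \frac{984529}{25}$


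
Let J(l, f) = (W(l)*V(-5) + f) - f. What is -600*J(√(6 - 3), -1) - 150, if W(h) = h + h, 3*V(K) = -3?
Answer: -150 + 1200*√3 ≈ 1928.5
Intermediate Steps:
V(K) = -1 (V(K) = (⅓)*(-3) = -1)
W(h) = 2*h
J(l, f) = -2*l (J(l, f) = ((2*l)*(-1) + f) - f = (-2*l + f) - f = (f - 2*l) - f = -2*l)
-600*J(√(6 - 3), -1) - 150 = -600*(-2*√(6 - 3)) - 150 = -600*(-2*√3) - 150 = -(-1200)*√3 - 150 = 1200*√3 - 150 = -150 + 1200*√3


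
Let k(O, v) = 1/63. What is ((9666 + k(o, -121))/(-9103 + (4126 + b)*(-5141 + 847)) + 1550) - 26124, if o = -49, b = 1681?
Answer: -2970608647957/120884211 ≈ -24574.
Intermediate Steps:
k(O, v) = 1/63
((9666 + k(o, -121))/(-9103 + (4126 + b)*(-5141 + 847)) + 1550) - 26124 = ((9666 + 1/63)/(-9103 + (4126 + 1681)*(-5141 + 847)) + 1550) - 26124 = (608959/(63*(-9103 + 5807*(-4294))) + 1550) - 26124 = (608959/(63*(-9103 - 24935258)) + 1550) - 26124 = ((608959/63)/(-24944361) + 1550) - 26124 = ((608959/63)*(-1/24944361) + 1550) - 26124 = (-46843/120884211 + 1550) - 26124 = 187370480207/120884211 - 26124 = -2970608647957/120884211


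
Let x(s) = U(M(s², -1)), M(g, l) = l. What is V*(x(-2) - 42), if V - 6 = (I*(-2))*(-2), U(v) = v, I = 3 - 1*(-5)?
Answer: -1634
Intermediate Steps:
I = 8 (I = 3 + 5 = 8)
x(s) = -1
V = 38 (V = 6 + (8*(-2))*(-2) = 6 - 16*(-2) = 6 + 32 = 38)
V*(x(-2) - 42) = 38*(-1 - 42) = 38*(-43) = -1634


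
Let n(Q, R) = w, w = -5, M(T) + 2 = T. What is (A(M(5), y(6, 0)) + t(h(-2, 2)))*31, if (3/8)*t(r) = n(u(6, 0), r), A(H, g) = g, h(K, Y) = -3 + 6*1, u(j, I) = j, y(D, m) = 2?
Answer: -1054/3 ≈ -351.33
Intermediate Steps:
M(T) = -2 + T
h(K, Y) = 3 (h(K, Y) = -3 + 6 = 3)
n(Q, R) = -5
t(r) = -40/3 (t(r) = (8/3)*(-5) = -40/3)
(A(M(5), y(6, 0)) + t(h(-2, 2)))*31 = (2 - 40/3)*31 = -34/3*31 = -1054/3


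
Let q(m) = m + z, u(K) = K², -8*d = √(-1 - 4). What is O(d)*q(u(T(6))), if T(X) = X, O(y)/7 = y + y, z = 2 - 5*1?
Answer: -231*I*√5/4 ≈ -129.13*I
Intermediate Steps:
d = -I*√5/8 (d = -√(-1 - 4)/8 = -I*√5/8 ≈ -0.27951*I)
z = -3 (z = 2 - 5 = -3)
O(y) = 14*y (O(y) = 7*(y + y) = 7*(2*y) = 14*y)
q(m) = -3 + m (q(m) = m - 3 = -3 + m)
O(d)*q(u(T(6))) = (14*(-I*√5/8))*(-3 + 6²) = (-7*I*√5/4)*(-3 + 36) = -7*I*√5/4*33 = -231*I*√5/4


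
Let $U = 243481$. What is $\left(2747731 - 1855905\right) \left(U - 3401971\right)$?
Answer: $-2816823502740$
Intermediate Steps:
$\left(2747731 - 1855905\right) \left(U - 3401971\right) = \left(2747731 - 1855905\right) \left(243481 - 3401971\right) = 891826 \left(-3158490\right) = -2816823502740$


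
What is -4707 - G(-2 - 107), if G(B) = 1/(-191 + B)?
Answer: -1412099/300 ≈ -4707.0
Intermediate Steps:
-4707 - G(-2 - 107) = -4707 - 1/(-191 + (-2 - 107)) = -4707 - 1/(-191 - 109) = -4707 - 1/(-300) = -4707 - 1*(-1/300) = -4707 + 1/300 = -1412099/300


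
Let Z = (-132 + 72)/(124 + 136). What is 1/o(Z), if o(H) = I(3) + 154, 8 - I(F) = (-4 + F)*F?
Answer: 1/165 ≈ 0.0060606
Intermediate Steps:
I(F) = 8 - F*(-4 + F) (I(F) = 8 - (-4 + F)*F = 8 - F*(-4 + F))
Z = -3/13 (Z = -60/260 = -60*1/260 = -3/13 ≈ -0.23077)
o(H) = 165 (o(H) = (8 - 1*3**2 + 4*3) + 154 = (8 - 1*9 + 12) + 154 = (8 - 9 + 12) + 154 = 11 + 154 = 165)
1/o(Z) = 1/165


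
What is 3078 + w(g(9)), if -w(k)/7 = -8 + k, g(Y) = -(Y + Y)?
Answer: 3260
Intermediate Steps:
g(Y) = -2*Y
w(k) = 56 - 7*k (w(k) = -7*(-8 + k) = 56 - 7*k)
3078 + w(g(9)) = 3078 + (56 - (-14)*9) = 3078 + (56 - 7*(-18)) = 3078 + (56 + 126) = 3078 + 182 = 3260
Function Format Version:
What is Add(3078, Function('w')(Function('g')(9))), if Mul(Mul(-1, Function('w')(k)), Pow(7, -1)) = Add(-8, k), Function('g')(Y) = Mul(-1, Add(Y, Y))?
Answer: 3260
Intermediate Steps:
Function('g')(Y) = Mul(-2, Y) (Function('g')(Y) = Mul(-1, Mul(2, Y)) = Mul(-2, Y))
Function('w')(k) = Add(56, Mul(-7, k)) (Function('w')(k) = Mul(-7, Add(-8, k)) = Add(56, Mul(-7, k)))
Add(3078, Function('w')(Function('g')(9))) = Add(3078, Add(56, Mul(-7, Mul(-2, 9)))) = Add(3078, Add(56, Mul(-7, -18))) = Add(3078, Add(56, 126)) = Add(3078, 182) = 3260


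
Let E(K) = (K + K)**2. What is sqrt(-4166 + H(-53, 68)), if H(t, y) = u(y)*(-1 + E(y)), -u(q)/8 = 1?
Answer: I*sqrt(152126) ≈ 390.03*I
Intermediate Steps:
E(K) = 4*K**2 (E(K) = (2*K)**2 = 4*K**2)
u(q) = -8 (u(q) = -8*1 = -8)
H(t, y) = 8 - 32*y**2 (H(t, y) = -8*(-1 + 4*y**2) = 8 - 32*y**2)
sqrt(-4166 + H(-53, 68)) = sqrt(-4166 + (8 - 32*68**2)) = sqrt(-4166 + (8 - 32*4624)) = sqrt(-4166 + (8 - 147968)) = sqrt(-4166 - 147960) = sqrt(-152126) = I*sqrt(152126)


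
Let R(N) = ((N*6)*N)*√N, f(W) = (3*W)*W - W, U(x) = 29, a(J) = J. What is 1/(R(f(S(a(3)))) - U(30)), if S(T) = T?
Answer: 29/286653623 + 6912*√6/286653623 ≈ 5.9165e-5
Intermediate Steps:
f(W) = -W + 3*W² (f(W) = 3*W² - W = -W + 3*W²)
R(N) = 6*N^(5/2) (R(N) = ((6*N)*N)*√N = (6*N²)*√N = 6*N^(5/2))
1/(R(f(S(a(3)))) - U(30)) = 1/(6*(3*(-1 + 3*3))^(5/2) - 1*29) = 1/(6*(3*(-1 + 9))^(5/2) - 29) = 1/(6*(3*8)^(5/2) - 29) = 1/(6*24^(5/2) - 29) = 1/(6*(1152*√6) - 29) = 1/(6912*√6 - 29) = 1/(-29 + 6912*√6)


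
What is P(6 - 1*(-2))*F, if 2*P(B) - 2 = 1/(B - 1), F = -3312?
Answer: -24840/7 ≈ -3548.6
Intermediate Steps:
P(B) = 1 + 1/(2*(-1 + B)) (P(B) = 1 + 1/(2*(B - 1)) = 1 + 1/(2*(-1 + B)))
P(6 - 1*(-2))*F = ((-½ + (6 - 1*(-2)))/(-1 + (6 - 1*(-2))))*(-3312) = ((-½ + (6 + 2))/(-1 + (6 + 2)))*(-3312) = ((-½ + 8)/(-1 + 8))*(-3312) = ((15/2)/7)*(-3312) = ((⅐)*(15/2))*(-3312) = (15/14)*(-3312) = -24840/7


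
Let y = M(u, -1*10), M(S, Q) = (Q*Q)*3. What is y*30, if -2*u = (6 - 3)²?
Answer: 9000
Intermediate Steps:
u = -9/2 (u = -(6 - 3)²/2 = -½*3² = -½*9 = -9/2 ≈ -4.5000)
M(S, Q) = 3*Q² (M(S, Q) = Q²*3 = 3*Q²)
y = 300 (y = 3*(-1*10)² = 3*(-10)² = 3*100 = 300)
y*30 = 300*30 = 9000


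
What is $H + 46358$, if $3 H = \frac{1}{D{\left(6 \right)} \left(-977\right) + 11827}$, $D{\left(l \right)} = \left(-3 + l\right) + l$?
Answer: $\frac{421950517}{9102} \approx 46358.0$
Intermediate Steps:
$D{\left(l \right)} = -3 + 2 l$
$H = \frac{1}{9102}$ ($H = \frac{1}{3 \left(\left(-3 + 2 \cdot 6\right) \left(-977\right) + 11827\right)} = \frac{1}{3 \left(\left(-3 + 12\right) \left(-977\right) + 11827\right)} = \frac{1}{3 \left(9 \left(-977\right) + 11827\right)} = \frac{1}{3 \left(-8793 + 11827\right)} = \frac{1}{3 \cdot 3034} = \frac{1}{3} \cdot \frac{1}{3034} = \frac{1}{9102} \approx 0.00010987$)
$H + 46358 = \frac{1}{9102} + 46358 = \frac{421950517}{9102}$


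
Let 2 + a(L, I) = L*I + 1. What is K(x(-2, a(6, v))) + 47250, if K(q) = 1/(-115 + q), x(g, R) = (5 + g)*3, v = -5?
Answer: 5008499/106 ≈ 47250.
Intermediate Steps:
a(L, I) = -1 + I*L (a(L, I) = -2 + (L*I + 1) = -2 + (I*L + 1) = -2 + (1 + I*L) = -1 + I*L)
x(g, R) = 15 + 3*g
K(x(-2, a(6, v))) + 47250 = 1/(-115 + (15 + 3*(-2))) + 47250 = 1/(-115 + (15 - 6)) + 47250 = 1/(-115 + 9) + 47250 = 1/(-106) + 47250 = -1/106 + 47250 = 5008499/106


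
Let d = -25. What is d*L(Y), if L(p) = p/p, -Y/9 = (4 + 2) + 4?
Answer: -25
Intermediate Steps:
Y = -90 (Y = -9*((4 + 2) + 4) = -9*(6 + 4) = -9*10 = -90)
L(p) = 1
d*L(Y) = -25*1 = -25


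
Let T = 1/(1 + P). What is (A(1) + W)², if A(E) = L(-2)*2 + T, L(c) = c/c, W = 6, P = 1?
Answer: 289/4 ≈ 72.250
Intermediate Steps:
L(c) = 1
T = ½ (T = 1/(1 + 1) = 1/2 = ½ ≈ 0.50000)
A(E) = 5/2 (A(E) = 1*2 + ½ = 2 + ½ = 5/2)
(A(1) + W)² = (5/2 + 6)² = (17/2)² = 289/4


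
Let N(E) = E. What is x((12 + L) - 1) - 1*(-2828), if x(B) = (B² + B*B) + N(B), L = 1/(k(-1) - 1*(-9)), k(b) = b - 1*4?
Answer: 24739/8 ≈ 3092.4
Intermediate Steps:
k(b) = -4 + b (k(b) = b - 4 = -4 + b)
L = ¼ (L = 1/((-4 - 1) - 1*(-9)) = 1/(-5 + 9) = 1/4 = ¼ ≈ 0.25000)
x(B) = B + 2*B² (x(B) = (B² + B*B) + B = (B² + B²) + B = 2*B² + B = B + 2*B²)
x((12 + L) - 1) - 1*(-2828) = ((12 + ¼) - 1)*(1 + 2*((12 + ¼) - 1)) - 1*(-2828) = (49/4 - 1)*(1 + 2*(49/4 - 1)) + 2828 = 45*(1 + 2*(45/4))/4 + 2828 = 45*(1 + 45/2)/4 + 2828 = (45/4)*(47/2) + 2828 = 2115/8 + 2828 = 24739/8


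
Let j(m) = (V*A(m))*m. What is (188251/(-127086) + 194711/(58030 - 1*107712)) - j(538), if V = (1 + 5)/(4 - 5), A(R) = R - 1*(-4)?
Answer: 2761647613832806/1578471663 ≈ 1.7496e+6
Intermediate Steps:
A(R) = 4 + R (A(R) = R + 4 = 4 + R)
V = -6 (V = 6/(-1) = 6*(-1) = -6)
j(m) = m*(-24 - 6*m) (j(m) = (-6*(4 + m))*m = (-24 - 6*m)*m = m*(-24 - 6*m))
(188251/(-127086) + 194711/(58030 - 1*107712)) - j(538) = (188251/(-127086) + 194711/(58030 - 1*107712)) - (-6)*538*(4 + 538) = (188251*(-1/127086) + 194711/(58030 - 107712)) - (-6)*538*542 = (-188251/127086 + 194711/(-49682)) - 1*(-1749576) = (-188251/127086 + 194711*(-1/49682)) + 1749576 = (-188251/127086 - 194711/49682) + 1749576 = -8524432082/1578471663 + 1749576 = 2761647613832806/1578471663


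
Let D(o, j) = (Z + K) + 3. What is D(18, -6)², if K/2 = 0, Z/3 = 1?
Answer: 36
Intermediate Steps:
Z = 3 (Z = 3*1 = 3)
K = 0 (K = 2*0 = 0)
D(o, j) = 6 (D(o, j) = (3 + 0) + 3 = 3 + 3 = 6)
D(18, -6)² = 6² = 36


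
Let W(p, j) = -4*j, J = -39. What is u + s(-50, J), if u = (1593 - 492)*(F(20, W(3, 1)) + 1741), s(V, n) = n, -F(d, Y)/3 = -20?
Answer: 1982862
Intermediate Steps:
F(d, Y) = 60 (F(d, Y) = -3*(-20) = 60)
u = 1982901 (u = (1593 - 492)*(60 + 1741) = 1101*1801 = 1982901)
u + s(-50, J) = 1982901 - 39 = 1982862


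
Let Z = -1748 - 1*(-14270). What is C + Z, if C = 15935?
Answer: 28457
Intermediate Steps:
Z = 12522 (Z = -1748 + 14270 = 12522)
C + Z = 15935 + 12522 = 28457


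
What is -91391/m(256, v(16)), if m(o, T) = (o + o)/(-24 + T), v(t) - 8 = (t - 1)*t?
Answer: -639737/16 ≈ -39984.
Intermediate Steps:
v(t) = 8 + t*(-1 + t) (v(t) = 8 + (t - 1)*t = 8 + (-1 + t)*t = 8 + t*(-1 + t))
m(o, T) = 2*o/(-24 + T) (m(o, T) = (2*o)/(-24 + T) = 2*o/(-24 + T))
-91391/m(256, v(16)) = -91391/(2*256/(-24 + (8 + 16**2 - 1*16))) = -91391/(2*256/(-24 + (8 + 256 - 16))) = -91391/(2*256/(-24 + 248)) = -91391/(2*256/224) = -91391/(2*256*(1/224)) = -91391/16/7 = -91391*7/16 = -639737/16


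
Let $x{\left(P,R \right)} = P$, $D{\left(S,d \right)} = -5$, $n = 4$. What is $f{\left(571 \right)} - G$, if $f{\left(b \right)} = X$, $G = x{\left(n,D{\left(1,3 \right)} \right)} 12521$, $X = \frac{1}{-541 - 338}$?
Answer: $- \frac{44023837}{879} \approx -50084.0$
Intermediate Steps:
$X = - \frac{1}{879}$ ($X = \frac{1}{-879} = - \frac{1}{879} \approx -0.0011377$)
$G = 50084$ ($G = 4 \cdot 12521 = 50084$)
$f{\left(b \right)} = - \frac{1}{879}$
$f{\left(571 \right)} - G = - \frac{1}{879} - 50084 = - \frac{44023837}{879}$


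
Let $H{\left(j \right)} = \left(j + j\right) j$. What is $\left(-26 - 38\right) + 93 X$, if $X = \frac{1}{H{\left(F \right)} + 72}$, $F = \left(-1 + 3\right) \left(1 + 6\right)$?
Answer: $- \frac{29603}{464} \approx -63.8$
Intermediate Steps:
$F = 14$ ($F = 2 \cdot 7 = 14$)
$H{\left(j \right)} = 2 j^{2}$ ($H{\left(j \right)} = 2 j j = 2 j^{2}$)
$X = \frac{1}{464}$ ($X = \frac{1}{2 \cdot 14^{2} + 72} = \frac{1}{2 \cdot 196 + 72} = \frac{1}{392 + 72} = \frac{1}{464} \approx 0.0021552$)
$\left(-26 - 38\right) + 93 X = \left(-26 - 38\right) + 93 \cdot \frac{1}{464} = -64 + \frac{93}{464} = - \frac{29603}{464}$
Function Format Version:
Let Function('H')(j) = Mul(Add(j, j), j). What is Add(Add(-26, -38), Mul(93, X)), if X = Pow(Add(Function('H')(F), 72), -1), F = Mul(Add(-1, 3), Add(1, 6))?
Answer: Rational(-29603, 464) ≈ -63.800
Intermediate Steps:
F = 14 (F = Mul(2, 7) = 14)
Function('H')(j) = Mul(2, Pow(j, 2)) (Function('H')(j) = Mul(Mul(2, j), j) = Mul(2, Pow(j, 2)))
X = Rational(1, 464) (X = Pow(Add(Mul(2, Pow(14, 2)), 72), -1) = Pow(Add(Mul(2, 196), 72), -1) = Pow(Add(392, 72), -1) = Pow(464, -1) = Rational(1, 464) ≈ 0.0021552)
Add(Add(-26, -38), Mul(93, X)) = Add(Add(-26, -38), Mul(93, Rational(1, 464))) = Add(-64, Rational(93, 464)) = Rational(-29603, 464)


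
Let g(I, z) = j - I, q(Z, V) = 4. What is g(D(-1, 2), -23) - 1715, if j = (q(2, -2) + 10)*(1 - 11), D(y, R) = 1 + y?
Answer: -1855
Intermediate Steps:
j = -140 (j = (4 + 10)*(1 - 11) = 14*(-10) = -140)
g(I, z) = -140 - I
g(D(-1, 2), -23) - 1715 = (-140 - (1 - 1)) - 1715 = (-140 - 1*0) - 1715 = (-140 + 0) - 1715 = -140 - 1715 = -1855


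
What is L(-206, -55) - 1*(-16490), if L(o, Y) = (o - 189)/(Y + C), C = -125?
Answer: 593719/36 ≈ 16492.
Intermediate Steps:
L(o, Y) = (-189 + o)/(-125 + Y) (L(o, Y) = (o - 189)/(Y - 125) = (-189 + o)/(-125 + Y))
L(-206, -55) - 1*(-16490) = (-189 - 206)/(-125 - 55) - 1*(-16490) = -395/(-180) + 16490 = -1/180*(-395) + 16490 = 79/36 + 16490 = 593719/36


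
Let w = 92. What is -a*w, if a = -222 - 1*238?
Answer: 42320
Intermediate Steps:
a = -460 (a = -222 - 238 = -460)
-a*w = -(-460)*92 = -1*(-42320) = 42320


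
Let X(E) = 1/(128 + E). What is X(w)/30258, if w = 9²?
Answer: 1/6323922 ≈ 1.5813e-7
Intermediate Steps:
w = 81
X(w)/30258 = 1/((128 + 81)*30258) = (1/30258)/209 = (1/209)*(1/30258) = 1/6323922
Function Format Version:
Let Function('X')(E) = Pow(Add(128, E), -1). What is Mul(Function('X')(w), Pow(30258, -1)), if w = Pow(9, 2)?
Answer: Rational(1, 6323922) ≈ 1.5813e-7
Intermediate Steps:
w = 81
Mul(Function('X')(w), Pow(30258, -1)) = Mul(Pow(Add(128, 81), -1), Pow(30258, -1)) = Mul(Pow(209, -1), Rational(1, 30258)) = Mul(Rational(1, 209), Rational(1, 30258)) = Rational(1, 6323922)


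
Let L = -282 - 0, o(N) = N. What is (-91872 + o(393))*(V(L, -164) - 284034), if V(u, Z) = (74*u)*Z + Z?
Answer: -287075189766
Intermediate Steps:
L = -282 (L = -282 - 1*0 = -282 + 0 = -282)
V(u, Z) = Z + 74*Z*u (V(u, Z) = 74*Z*u + Z = Z + 74*Z*u)
(-91872 + o(393))*(V(L, -164) - 284034) = (-91872 + 393)*(-164*(1 + 74*(-282)) - 284034) = -91479*(-164*(1 - 20868) - 284034) = -91479*(-164*(-20867) - 284034) = -91479*(3422188 - 284034) = -91479*3138154 = -287075189766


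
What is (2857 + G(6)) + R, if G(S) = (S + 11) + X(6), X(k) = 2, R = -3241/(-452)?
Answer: 1303193/452 ≈ 2883.2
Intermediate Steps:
R = 3241/452 (R = -3241*(-1/452) = 3241/452 ≈ 7.1704)
G(S) = 13 + S (G(S) = (S + 11) + 2 = (11 + S) + 2 = 13 + S)
(2857 + G(6)) + R = (2857 + (13 + 6)) + 3241/452 = (2857 + 19) + 3241/452 = 2876 + 3241/452 = 1303193/452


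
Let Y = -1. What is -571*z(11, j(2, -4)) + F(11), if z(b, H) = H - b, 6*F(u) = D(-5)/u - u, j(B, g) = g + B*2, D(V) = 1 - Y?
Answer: 414427/66 ≈ 6279.2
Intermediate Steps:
D(V) = 2 (D(V) = 1 - 1*(-1) = 1 + 1 = 2)
j(B, g) = g + 2*B
F(u) = -u/6 + 1/(3*u) (F(u) = (2/u - u)/6 = (-u + 2/u)/6 = -u/6 + 1/(3*u))
-571*z(11, j(2, -4)) + F(11) = -571*((-4 + 2*2) - 1*11) + (1/6)*(2 - 1*11**2)/11 = -571*((-4 + 4) - 11) + (1/6)*(1/11)*(2 - 1*121) = -571*(0 - 11) + (1/6)*(1/11)*(2 - 121) = -571*(-11) + (1/6)*(1/11)*(-119) = 6281 - 119/66 = 414427/66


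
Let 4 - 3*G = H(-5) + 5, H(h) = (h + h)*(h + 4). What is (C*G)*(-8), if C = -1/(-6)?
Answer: 44/9 ≈ 4.8889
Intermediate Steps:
H(h) = 2*h*(4 + h) (H(h) = (2*h)*(4 + h) = 2*h*(4 + h))
C = 1/6 (C = -1*(-1/6) = 1/6 ≈ 0.16667)
G = -11/3 (G = 4/3 - (2*(-5)*(4 - 5) + 5)/3 = 4/3 - (2*(-5)*(-1) + 5)/3 = 4/3 - (10 + 5)/3 = 4/3 - 1/3*15 = 4/3 - 5 = -11/3 ≈ -3.6667)
(C*G)*(-8) = ((1/6)*(-11/3))*(-8) = -11/18*(-8) = 44/9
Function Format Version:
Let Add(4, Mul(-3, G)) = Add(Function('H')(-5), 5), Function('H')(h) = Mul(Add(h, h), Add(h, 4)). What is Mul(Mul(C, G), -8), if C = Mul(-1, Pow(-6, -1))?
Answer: Rational(44, 9) ≈ 4.8889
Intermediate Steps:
Function('H')(h) = Mul(2, h, Add(4, h)) (Function('H')(h) = Mul(Mul(2, h), Add(4, h)) = Mul(2, h, Add(4, h)))
C = Rational(1, 6) (C = Mul(-1, Rational(-1, 6)) = Rational(1, 6) ≈ 0.16667)
G = Rational(-11, 3) (G = Add(Rational(4, 3), Mul(Rational(-1, 3), Add(Mul(2, -5, Add(4, -5)), 5))) = Add(Rational(4, 3), Mul(Rational(-1, 3), Add(Mul(2, -5, -1), 5))) = Add(Rational(4, 3), Mul(Rational(-1, 3), Add(10, 5))) = Add(Rational(4, 3), Mul(Rational(-1, 3), 15)) = Add(Rational(4, 3), -5) = Rational(-11, 3) ≈ -3.6667)
Mul(Mul(C, G), -8) = Mul(Mul(Rational(1, 6), Rational(-11, 3)), -8) = Mul(Rational(-11, 18), -8) = Rational(44, 9)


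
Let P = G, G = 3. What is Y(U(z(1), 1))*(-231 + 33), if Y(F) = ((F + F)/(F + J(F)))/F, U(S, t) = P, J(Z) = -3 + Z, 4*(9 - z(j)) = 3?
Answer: -132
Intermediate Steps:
z(j) = 33/4 (z(j) = 9 - ¼*3 = 9 - ¾ = 33/4)
P = 3
U(S, t) = 3
Y(F) = 2/(-3 + 2*F) (Y(F) = ((F + F)/(F + (-3 + F)))/F = ((2*F)/(-3 + 2*F))/F = (2*F/(-3 + 2*F))/F = 2/(-3 + 2*F))
Y(U(z(1), 1))*(-231 + 33) = (2/(-3 + 2*3))*(-231 + 33) = (2/(-3 + 6))*(-198) = (2/3)*(-198) = (2*(⅓))*(-198) = (⅔)*(-198) = -132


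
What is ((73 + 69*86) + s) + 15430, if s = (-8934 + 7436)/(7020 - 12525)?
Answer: 118012183/5505 ≈ 21437.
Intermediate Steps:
s = 1498/5505 (s = -1498/(-5505) = -1498*(-1/5505) = 1498/5505 ≈ 0.27212)
((73 + 69*86) + s) + 15430 = ((73 + 69*86) + 1498/5505) + 15430 = ((73 + 5934) + 1498/5505) + 15430 = (6007 + 1498/5505) + 15430 = 33070033/5505 + 15430 = 118012183/5505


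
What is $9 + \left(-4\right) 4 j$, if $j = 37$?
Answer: $-583$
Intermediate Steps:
$9 + \left(-4\right) 4 j = 9 + \left(-4\right) 4 \cdot 37 = 9 - 592 = -583$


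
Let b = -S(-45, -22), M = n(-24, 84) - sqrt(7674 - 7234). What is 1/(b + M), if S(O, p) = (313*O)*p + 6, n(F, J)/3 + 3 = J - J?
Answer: -61977/19205742557 + 2*sqrt(110)/96028712785 ≈ -3.2268e-6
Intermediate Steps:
n(F, J) = -9 (n(F, J) = -9 + 3*(J - J) = -9 + 3*0 = -9 + 0 = -9)
M = -9 - 2*sqrt(110) (M = -9 - sqrt(7674 - 7234) = -9 - sqrt(440) = -9 - 2*sqrt(110) ≈ -29.976)
S(O, p) = 6 + 313*O*p (S(O, p) = 313*O*p + 6 = 6 + 313*O*p)
b = -309876 (b = -(6 + 313*(-45)*(-22)) = -(6 + 309870) = -1*309876 = -309876)
1/(b + M) = 1/(-309876 + (-9 - 2*sqrt(110))) = 1/(-309885 - 2*sqrt(110))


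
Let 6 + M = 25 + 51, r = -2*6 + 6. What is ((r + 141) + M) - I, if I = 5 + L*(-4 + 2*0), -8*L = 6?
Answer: 197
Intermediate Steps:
L = -¾ (L = -⅛*6 = -¾ ≈ -0.75000)
r = -6 (r = -12 + 6 = -6)
M = 70 (M = -6 + (25 + 51) = -6 + 76 = 70)
I = 8 (I = 5 - 3*(-4 + 2*0)/4 = 5 - 3*(-4 + 0)/4 = 5 - ¾*(-4) = 5 + 3 = 8)
((r + 141) + M) - I = ((-6 + 141) + 70) - 1*8 = (135 + 70) - 8 = 205 - 8 = 197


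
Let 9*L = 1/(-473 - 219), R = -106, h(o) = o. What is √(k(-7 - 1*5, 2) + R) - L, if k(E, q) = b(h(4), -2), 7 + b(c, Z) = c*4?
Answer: 1/6228 + I*√97 ≈ 0.00016057 + 9.8489*I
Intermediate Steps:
b(c, Z) = -7 + 4*c (b(c, Z) = -7 + c*4 = -7 + 4*c)
k(E, q) = 9 (k(E, q) = -7 + 4*4 = -7 + 16 = 9)
L = -1/6228 (L = 1/(9*(-473 - 219)) = (⅑)/(-692) = (⅑)*(-1/692) = -1/6228 ≈ -0.00016057)
√(k(-7 - 1*5, 2) + R) - L = √(9 - 106) - 1*(-1/6228) = √(-97) + 1/6228 = I*√97 + 1/6228 = 1/6228 + I*√97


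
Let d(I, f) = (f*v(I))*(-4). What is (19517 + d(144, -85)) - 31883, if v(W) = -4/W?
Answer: -111379/9 ≈ -12375.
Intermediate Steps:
d(I, f) = 16*f/I (d(I, f) = (f*(-4/I))*(-4) = -4*f/I*(-4) = 16*f/I)
(19517 + d(144, -85)) - 31883 = (19517 + 16*(-85)/144) - 31883 = (19517 + 16*(-85)*(1/144)) - 31883 = (19517 - 85/9) - 31883 = 175568/9 - 31883 = -111379/9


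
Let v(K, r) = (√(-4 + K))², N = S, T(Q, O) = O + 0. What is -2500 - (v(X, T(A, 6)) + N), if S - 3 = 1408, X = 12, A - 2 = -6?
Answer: -3919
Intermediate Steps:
A = -4 (A = 2 - 6 = -4)
T(Q, O) = O
S = 1411 (S = 3 + 1408 = 1411)
N = 1411
v(K, r) = -4 + K
-2500 - (v(X, T(A, 6)) + N) = -2500 - ((-4 + 12) + 1411) = -2500 - (8 + 1411) = -2500 - 1*1419 = -2500 - 1419 = -3919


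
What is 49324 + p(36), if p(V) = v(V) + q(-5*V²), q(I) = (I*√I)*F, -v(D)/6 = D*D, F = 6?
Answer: 41548 - 1399680*I*√5 ≈ 41548.0 - 3.1298e+6*I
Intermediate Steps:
v(D) = -6*D² (v(D) = -6*D*D = -6*D²)
q(I) = 6*I^(3/2) (q(I) = (I*√I)*6 = I^(3/2)*6 = 6*I^(3/2))
p(V) = -6*V² + 30*√5*(-V²)^(3/2) (p(V) = -6*V² + 6*(-5*V²)^(3/2) = -6*V² + 6*(5*√5*(-V²)^(3/2)) = -6*V² + 30*√5*(-V²)^(3/2))
49324 + p(36) = 49324 + (-6*36² + 30*√5*(-1*36²)^(3/2)) = 49324 + (-6*1296 + 30*√5*(-1*1296)^(3/2)) = 49324 + (-7776 + 30*√5*(-1296)^(3/2)) = 49324 + (-7776 + 30*√5*(-46656*I)) = 49324 + (-7776 - 1399680*I*√5) = 41548 - 1399680*I*√5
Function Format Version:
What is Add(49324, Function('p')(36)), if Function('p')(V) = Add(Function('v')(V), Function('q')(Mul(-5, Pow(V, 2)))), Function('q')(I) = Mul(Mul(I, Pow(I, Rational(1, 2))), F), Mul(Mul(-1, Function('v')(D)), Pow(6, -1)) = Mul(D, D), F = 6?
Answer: Add(41548, Mul(-1399680, I, Pow(5, Rational(1, 2)))) ≈ Add(41548., Mul(-3.1298e+6, I))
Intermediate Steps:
Function('v')(D) = Mul(-6, Pow(D, 2)) (Function('v')(D) = Mul(-6, Mul(D, D)) = Mul(-6, Pow(D, 2)))
Function('q')(I) = Mul(6, Pow(I, Rational(3, 2))) (Function('q')(I) = Mul(Mul(I, Pow(I, Rational(1, 2))), 6) = Mul(Pow(I, Rational(3, 2)), 6) = Mul(6, Pow(I, Rational(3, 2))))
Function('p')(V) = Add(Mul(-6, Pow(V, 2)), Mul(30, Pow(5, Rational(1, 2)), Pow(Mul(-1, Pow(V, 2)), Rational(3, 2)))) (Function('p')(V) = Add(Mul(-6, Pow(V, 2)), Mul(6, Pow(Mul(-5, Pow(V, 2)), Rational(3, 2)))) = Add(Mul(-6, Pow(V, 2)), Mul(6, Mul(5, Pow(5, Rational(1, 2)), Pow(Mul(-1, Pow(V, 2)), Rational(3, 2))))) = Add(Mul(-6, Pow(V, 2)), Mul(30, Pow(5, Rational(1, 2)), Pow(Mul(-1, Pow(V, 2)), Rational(3, 2)))))
Add(49324, Function('p')(36)) = Add(49324, Add(Mul(-6, Pow(36, 2)), Mul(30, Pow(5, Rational(1, 2)), Pow(Mul(-1, Pow(36, 2)), Rational(3, 2))))) = Add(49324, Add(Mul(-6, 1296), Mul(30, Pow(5, Rational(1, 2)), Pow(Mul(-1, 1296), Rational(3, 2))))) = Add(49324, Add(-7776, Mul(30, Pow(5, Rational(1, 2)), Pow(-1296, Rational(3, 2))))) = Add(49324, Add(-7776, Mul(30, Pow(5, Rational(1, 2)), Mul(-46656, I)))) = Add(49324, Add(-7776, Mul(-1399680, I, Pow(5, Rational(1, 2))))) = Add(41548, Mul(-1399680, I, Pow(5, Rational(1, 2))))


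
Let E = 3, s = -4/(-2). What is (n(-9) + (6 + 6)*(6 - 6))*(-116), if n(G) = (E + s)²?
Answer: -2900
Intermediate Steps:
s = 2 (s = -4*(-½) = 2)
n(G) = 25 (n(G) = (3 + 2)² = 5² = 25)
(n(-9) + (6 + 6)*(6 - 6))*(-116) = (25 + (6 + 6)*(6 - 6))*(-116) = (25 + 12*0)*(-116) = (25 + 0)*(-116) = 25*(-116) = -2900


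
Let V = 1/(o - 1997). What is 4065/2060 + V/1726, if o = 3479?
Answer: 259949891/131733498 ≈ 1.9733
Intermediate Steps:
V = 1/1482 (V = 1/(3479 - 1997) = 1/1482 ≈ 0.00067476)
4065/2060 + V/1726 = 4065/2060 + (1/1482)/1726 = 4065*(1/2060) + (1/1482)*(1/1726) = 813/412 + 1/2557932 = 259949891/131733498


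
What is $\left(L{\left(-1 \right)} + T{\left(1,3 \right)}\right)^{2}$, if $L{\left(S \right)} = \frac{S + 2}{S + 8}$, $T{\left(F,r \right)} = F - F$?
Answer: $\frac{1}{49} \approx 0.020408$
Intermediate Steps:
$T{\left(F,r \right)} = 0$
$L{\left(S \right)} = \frac{2 + S}{8 + S}$
$\left(L{\left(-1 \right)} + T{\left(1,3 \right)}\right)^{2} = \left(\frac{2 - 1}{8 - 1} + 0\right)^{2} = \left(\frac{1}{7} \cdot 1 + 0\right)^{2} = \left(\frac{1}{7} + 0\right)^{2} = \left(\frac{1}{7}\right)^{2} = \frac{1}{49}$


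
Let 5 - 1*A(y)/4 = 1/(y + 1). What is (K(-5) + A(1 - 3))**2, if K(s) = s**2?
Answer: 2401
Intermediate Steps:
A(y) = 20 - 4/(1 + y) (A(y) = 20 - 4/(y + 1) = 20 - 4/(1 + y))
(K(-5) + A(1 - 3))**2 = ((-5)**2 + 4*(4 + 5*(1 - 3))/(1 + (1 - 3)))**2 = (25 + 4*(4 + 5*(-2))/(1 - 2))**2 = (25 + 4*(4 - 10)/(-1))**2 = (25 + 4*(-1)*(-6))**2 = (25 + 24)**2 = 49**2 = 2401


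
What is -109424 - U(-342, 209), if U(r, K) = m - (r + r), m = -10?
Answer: -110098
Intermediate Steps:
U(r, K) = -10 - 2*r (U(r, K) = -10 - (r + r) = -10 - 2*r)
-109424 - U(-342, 209) = -109424 - (-10 - 2*(-342)) = -109424 - (-10 + 684) = -109424 - 1*674 = -109424 - 674 = -110098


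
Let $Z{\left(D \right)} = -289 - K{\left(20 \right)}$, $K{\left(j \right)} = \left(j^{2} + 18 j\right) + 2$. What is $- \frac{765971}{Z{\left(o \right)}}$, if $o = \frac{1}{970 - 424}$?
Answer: $\frac{765971}{1051} \approx 728.8$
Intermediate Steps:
$o = \frac{1}{546} \approx 0.0018315$
$K{\left(j \right)} = 2 + j^{2} + 18 j$
$Z{\left(D \right)} = -1051$ ($Z{\left(D \right)} = -289 - \left(2 + 20^{2} + 18 \cdot 20\right) = -289 - \left(2 + 400 + 360\right) = -289 - 762 = -1051$)
$- \frac{765971}{Z{\left(o \right)}} = - \frac{765971}{-1051} = \left(-765971\right) \left(- \frac{1}{1051}\right) = \frac{765971}{1051}$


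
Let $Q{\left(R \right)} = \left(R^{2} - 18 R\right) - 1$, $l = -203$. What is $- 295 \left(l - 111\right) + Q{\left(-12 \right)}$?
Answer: $92989$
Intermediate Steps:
$Q{\left(R \right)} = -1 + R^{2} - 18 R$
$- 295 \left(l - 111\right) + Q{\left(-12 \right)} = - 295 \left(-203 - 111\right) - \left(-215 - 144\right) = - 295 \left(-203 - 111\right) + \left(-1 + 144 + 216\right) = \left(-295\right) \left(-314\right) + 359 = 92630 + 359 = 92989$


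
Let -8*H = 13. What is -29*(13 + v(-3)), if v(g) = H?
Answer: -2639/8 ≈ -329.88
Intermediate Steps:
H = -13/8 (H = -⅛*13 = -13/8 ≈ -1.6250)
v(g) = -13/8
-29*(13 + v(-3)) = -29*(13 - 13/8) = -29*91/8 = -2639/8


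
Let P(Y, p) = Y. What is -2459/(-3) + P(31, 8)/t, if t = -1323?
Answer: 1084388/1323 ≈ 819.64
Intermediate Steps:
-2459/(-3) + P(31, 8)/t = -2459/(-3) + 31/(-1323) = -2459*(-1/3) + 31*(-1/1323) = 2459/3 - 31/1323 = 1084388/1323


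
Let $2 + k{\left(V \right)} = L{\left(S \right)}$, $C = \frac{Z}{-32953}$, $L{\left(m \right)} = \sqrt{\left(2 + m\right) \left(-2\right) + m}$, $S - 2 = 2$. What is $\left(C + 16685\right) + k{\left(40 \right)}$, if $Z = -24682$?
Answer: $\frac{549779581}{32953} + 2 i \sqrt{2} \approx 16684.0 + 2.8284 i$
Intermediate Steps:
$S = 4$ ($S = 2 + 2 = 4$)
$L{\left(m \right)} = \sqrt{-4 - m}$ ($L{\left(m \right)} = \sqrt{\left(-4 - 2 m\right) + m} = \sqrt{-4 - m}$)
$C = \frac{24682}{32953}$ ($C = - \frac{24682}{-32953} = \left(-24682\right) \left(- \frac{1}{32953}\right) = \frac{24682}{32953} \approx 0.74901$)
$k{\left(V \right)} = -2 + 2 i \sqrt{2}$ ($k{\left(V \right)} = -2 + \sqrt{-4 - 4} = -2 + \sqrt{-8} = -2 + 2 i \sqrt{2}$)
$\left(C + 16685\right) + k{\left(40 \right)} = \left(\frac{24682}{32953} + 16685\right) - \left(2 - 2 i \sqrt{2}\right) = \frac{549845487}{32953} - \left(2 - 2 i \sqrt{2}\right) = \frac{549779581}{32953} + 2 i \sqrt{2}$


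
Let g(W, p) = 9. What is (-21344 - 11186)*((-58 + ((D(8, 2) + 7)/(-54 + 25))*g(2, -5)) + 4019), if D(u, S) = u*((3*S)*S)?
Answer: -3706533260/29 ≈ -1.2781e+8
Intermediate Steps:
D(u, S) = 3*u*S² (D(u, S) = u*(3*S²) = 3*u*S²)
(-21344 - 11186)*((-58 + ((D(8, 2) + 7)/(-54 + 25))*g(2, -5)) + 4019) = (-21344 - 11186)*((-58 + ((3*8*2² + 7)/(-54 + 25))*9) + 4019) = -32530*((-58 + ((3*8*4 + 7)/(-29))*9) + 4019) = -32530*((-58 + ((96 + 7)*(-1/29))*9) + 4019) = -32530*((-58 + (103*(-1/29))*9) + 4019) = -32530*((-58 - 103/29*9) + 4019) = -32530*((-58 - 927/29) + 4019) = -32530*(-2609/29 + 4019) = -32530*113942/29 = -3706533260/29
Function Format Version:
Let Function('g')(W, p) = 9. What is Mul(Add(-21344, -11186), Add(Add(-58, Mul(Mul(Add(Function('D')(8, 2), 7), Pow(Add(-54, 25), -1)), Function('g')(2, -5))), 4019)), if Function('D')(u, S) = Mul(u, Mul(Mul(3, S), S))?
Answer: Rational(-3706533260, 29) ≈ -1.2781e+8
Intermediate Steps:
Function('D')(u, S) = Mul(3, u, Pow(S, 2)) (Function('D')(u, S) = Mul(u, Mul(3, Pow(S, 2))) = Mul(3, u, Pow(S, 2)))
Mul(Add(-21344, -11186), Add(Add(-58, Mul(Mul(Add(Function('D')(8, 2), 7), Pow(Add(-54, 25), -1)), Function('g')(2, -5))), 4019)) = Mul(Add(-21344, -11186), Add(Add(-58, Mul(Mul(Add(Mul(3, 8, Pow(2, 2)), 7), Pow(Add(-54, 25), -1)), 9)), 4019)) = Mul(-32530, Add(Add(-58, Mul(Mul(Add(Mul(3, 8, 4), 7), Pow(-29, -1)), 9)), 4019)) = Mul(-32530, Add(Add(-58, Mul(Mul(Add(96, 7), Rational(-1, 29)), 9)), 4019)) = Mul(-32530, Add(Add(-58, Mul(Mul(103, Rational(-1, 29)), 9)), 4019)) = Mul(-32530, Add(Add(-58, Mul(Rational(-103, 29), 9)), 4019)) = Mul(-32530, Add(Add(-58, Rational(-927, 29)), 4019)) = Mul(-32530, Add(Rational(-2609, 29), 4019)) = Mul(-32530, Rational(113942, 29)) = Rational(-3706533260, 29)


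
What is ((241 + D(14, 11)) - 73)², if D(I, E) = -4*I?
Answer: 12544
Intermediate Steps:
((241 + D(14, 11)) - 73)² = ((241 - 4*14) - 73)² = ((241 - 56) - 73)² = (185 - 73)² = 112² = 12544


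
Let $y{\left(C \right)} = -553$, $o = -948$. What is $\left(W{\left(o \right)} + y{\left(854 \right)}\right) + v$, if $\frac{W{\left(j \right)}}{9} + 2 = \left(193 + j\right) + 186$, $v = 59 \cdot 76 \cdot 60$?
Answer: $263348$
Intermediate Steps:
$v = 269040$ ($v = 4484 \cdot 60 = 269040$)
$W{\left(j \right)} = 3393 + 9 j$ ($W{\left(j \right)} = -18 + 9 \left(\left(193 + j\right) + 186\right) = -18 + 9 \left(379 + j\right) = -18 + \left(3411 + 9 j\right) = 3393 + 9 j$)
$\left(W{\left(o \right)} + y{\left(854 \right)}\right) + v = \left(\left(3393 + 9 \left(-948\right)\right) - 553\right) + 269040 = \left(\left(3393 - 8532\right) - 553\right) + 269040 = \left(-5139 - 553\right) + 269040 = -5692 + 269040 = 263348$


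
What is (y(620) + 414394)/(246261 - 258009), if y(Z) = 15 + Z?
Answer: -138343/3916 ≈ -35.328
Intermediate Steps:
(y(620) + 414394)/(246261 - 258009) = ((15 + 620) + 414394)/(246261 - 258009) = (635 + 414394)/(-11748) = 415029*(-1/11748) = -138343/3916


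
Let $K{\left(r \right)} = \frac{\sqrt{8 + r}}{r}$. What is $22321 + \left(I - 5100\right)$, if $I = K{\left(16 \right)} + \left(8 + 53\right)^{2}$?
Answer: $20942 + \frac{\sqrt{6}}{8} \approx 20942.0$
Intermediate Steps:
$K{\left(r \right)} = \frac{\sqrt{8 + r}}{r}$
$I = 3721 + \frac{\sqrt{6}}{8}$ ($I = \frac{\sqrt{8 + 16}}{16} + \left(8 + 53\right)^{2} = \frac{\sqrt{24}}{16} + 61^{2} = \frac{2 \sqrt{6}}{16} + 3721 = \frac{\sqrt{6}}{8} + 3721 = 3721 + \frac{\sqrt{6}}{8} \approx 3721.3$)
$22321 + \left(I - 5100\right) = 22321 + \left(\left(3721 + \frac{\sqrt{6}}{8}\right) - 5100\right) = 22321 - \left(1379 - \frac{\sqrt{6}}{8}\right) = 20942 + \frac{\sqrt{6}}{8}$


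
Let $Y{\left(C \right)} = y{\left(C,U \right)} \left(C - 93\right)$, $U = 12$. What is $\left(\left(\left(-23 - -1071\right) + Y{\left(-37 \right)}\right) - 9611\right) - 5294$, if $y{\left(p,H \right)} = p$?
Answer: $-9047$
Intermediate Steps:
$Y{\left(C \right)} = C \left(-93 + C\right)$ ($Y{\left(C \right)} = C \left(C - 93\right) = C \left(-93 + C\right)$)
$\left(\left(\left(-23 - -1071\right) + Y{\left(-37 \right)}\right) - 9611\right) - 5294 = \left(\left(\left(-23 - -1071\right) - 37 \left(-93 - 37\right)\right) - 9611\right) - 5294 = \left(\left(\left(-23 + 1071\right) - -4810\right) - 9611\right) - 5294 = \left(\left(1048 + 4810\right) - 9611\right) - 5294 = \left(5858 - 9611\right) - 5294 = -3753 - 5294 = -9047$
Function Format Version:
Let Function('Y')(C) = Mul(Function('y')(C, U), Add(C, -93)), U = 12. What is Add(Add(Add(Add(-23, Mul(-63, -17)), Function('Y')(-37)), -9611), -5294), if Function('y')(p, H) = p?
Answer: -9047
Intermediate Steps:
Function('Y')(C) = Mul(C, Add(-93, C)) (Function('Y')(C) = Mul(C, Add(C, -93)) = Mul(C, Add(-93, C)))
Add(Add(Add(Add(-23, Mul(-63, -17)), Function('Y')(-37)), -9611), -5294) = Add(Add(Add(Add(-23, Mul(-63, -17)), Mul(-37, Add(-93, -37))), -9611), -5294) = Add(Add(Add(Add(-23, 1071), Mul(-37, -130)), -9611), -5294) = Add(Add(Add(1048, 4810), -9611), -5294) = Add(Add(5858, -9611), -5294) = Add(-3753, -5294) = -9047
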